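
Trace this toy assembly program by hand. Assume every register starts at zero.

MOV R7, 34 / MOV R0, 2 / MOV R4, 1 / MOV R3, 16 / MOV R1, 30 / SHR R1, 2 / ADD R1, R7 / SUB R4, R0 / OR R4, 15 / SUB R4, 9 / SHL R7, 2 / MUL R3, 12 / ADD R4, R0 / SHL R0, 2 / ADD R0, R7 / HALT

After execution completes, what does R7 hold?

136

after MOV R7, 34: R7=34
after MOV R0, 2: R0=2
after MOV R4, 1: R4=1
after MOV R3, 16: R3=16
after MOV R1, 30: R1=30
after SHR R1, 2: R1=30>>2=7
after ADD R1, R7: R1=7+34=41
after SUB R4, R0: R4=1-2=-1
after OR R4, 15: R4=(-1)|15=-1
after SUB R4, 9: R4=(-1)-9=-10
after SHL R7, 2: R7=34<<2=136
after MUL R3, 12: R3=16*12=192
after ADD R4, R0: R4=(-10)+2=-8
after SHL R0, 2: R0=2<<2=8
after ADD R0, R7: R0=8+136=144
halt.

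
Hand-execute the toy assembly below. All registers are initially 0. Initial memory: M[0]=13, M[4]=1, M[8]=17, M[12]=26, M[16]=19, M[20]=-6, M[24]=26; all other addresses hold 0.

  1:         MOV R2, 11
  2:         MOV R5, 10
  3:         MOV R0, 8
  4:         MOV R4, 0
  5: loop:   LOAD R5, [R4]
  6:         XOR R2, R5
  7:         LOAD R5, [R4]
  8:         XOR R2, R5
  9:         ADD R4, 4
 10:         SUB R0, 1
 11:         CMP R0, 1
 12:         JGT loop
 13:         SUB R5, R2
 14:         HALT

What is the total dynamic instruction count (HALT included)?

62

R2=11
R5=10
R0=8
R4=0
R5=M[0]=13
R2=11^13=6
R5=M[0]=13
R2=6^13=11
R4=0+4=4
R0=8-1=7
CMP R0, 1  (cmp 7,1)
JGT loop: taken
R5=M[4]=1
R2=11^1=10
R5=M[4]=1
R2=10^1=11
R4=4+4=8
R0=7-1=6
CMP R0, 1  (cmp 6,1)
JGT loop: taken
R5=M[8]=17
R2=11^17=26
R5=M[8]=17
R2=26^17=11
R4=8+4=12
R0=6-1=5
CMP R0, 1  (cmp 5,1)
JGT loop: taken
R5=M[12]=26
R2=11^26=17
R5=M[12]=26
R2=17^26=11
R4=12+4=16
R0=5-1=4
CMP R0, 1  (cmp 4,1)
JGT loop: taken
R5=M[16]=19
R2=11^19=24
R5=M[16]=19
R2=24^19=11
R4=16+4=20
R0=4-1=3
CMP R0, 1  (cmp 3,1)
JGT loop: taken
R5=M[20]=-6
R2=11^(-6)=-15
R5=M[20]=-6
R2=(-15)^(-6)=11
R4=20+4=24
R0=3-1=2
CMP R0, 1  (cmp 2,1)
JGT loop: taken
R5=M[24]=26
R2=11^26=17
R5=M[24]=26
R2=17^26=11
R4=24+4=28
R0=2-1=1
CMP R0, 1  (cmp 1,1)
JGT loop: not taken
R5=26-11=15
halt.
Total executed instructions: 62.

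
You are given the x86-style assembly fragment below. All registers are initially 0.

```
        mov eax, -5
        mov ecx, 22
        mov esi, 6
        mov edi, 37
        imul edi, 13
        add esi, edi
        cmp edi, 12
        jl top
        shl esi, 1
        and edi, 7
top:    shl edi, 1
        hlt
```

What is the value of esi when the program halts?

after mov eax, -5: eax=-5
after mov ecx, 22: ecx=22
after mov esi, 6: esi=6
after mov edi, 37: edi=37
after imul edi, 13: edi=37*13=481
after add esi, edi: esi=6+481=487
cmp edi, 12  (cmp 481,12)
jl top: not taken
after shl esi, 1: esi=487<<1=974
after and edi, 7: edi=481&7=1
after shl edi, 1: edi=1<<1=2
halt.

974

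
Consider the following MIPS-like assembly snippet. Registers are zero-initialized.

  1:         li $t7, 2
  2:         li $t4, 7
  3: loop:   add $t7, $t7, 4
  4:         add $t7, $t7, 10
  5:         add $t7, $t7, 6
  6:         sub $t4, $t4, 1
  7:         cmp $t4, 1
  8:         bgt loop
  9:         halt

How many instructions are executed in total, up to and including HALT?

39

$t7=2
$t4=7
$t7=2+4=6
$t7=6+10=16
$t7=16+6=22
$t4=7-1=6
cmp $t4, 1  (cmp 6,1)
bgt loop: taken
$t7=22+4=26
$t7=26+10=36
$t7=36+6=42
$t4=6-1=5
cmp $t4, 1  (cmp 5,1)
bgt loop: taken
$t7=42+4=46
$t7=46+10=56
$t7=56+6=62
$t4=5-1=4
cmp $t4, 1  (cmp 4,1)
bgt loop: taken
$t7=62+4=66
$t7=66+10=76
$t7=76+6=82
$t4=4-1=3
cmp $t4, 1  (cmp 3,1)
bgt loop: taken
$t7=82+4=86
$t7=86+10=96
$t7=96+6=102
$t4=3-1=2
cmp $t4, 1  (cmp 2,1)
bgt loop: taken
$t7=102+4=106
$t7=106+10=116
$t7=116+6=122
$t4=2-1=1
cmp $t4, 1  (cmp 1,1)
bgt loop: not taken
halt.
Total executed instructions: 39.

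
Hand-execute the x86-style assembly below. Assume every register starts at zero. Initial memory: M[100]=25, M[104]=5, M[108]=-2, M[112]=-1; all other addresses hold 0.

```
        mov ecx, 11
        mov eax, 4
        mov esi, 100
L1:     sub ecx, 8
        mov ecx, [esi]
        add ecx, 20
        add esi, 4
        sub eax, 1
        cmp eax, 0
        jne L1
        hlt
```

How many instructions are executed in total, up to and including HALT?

mov ecx, 11 → ecx=11
mov eax, 4 → eax=4
mov esi, 100 → esi=100
sub ecx, 8 → ecx=11-8=3
mov ecx, [esi] → ecx=M[100]=25
add ecx, 20 → ecx=25+20=45
add esi, 4 → esi=100+4=104
sub eax, 1 → eax=4-1=3
cmp eax, 0  (cmp 3,0)
jne L1: taken
sub ecx, 8 → ecx=45-8=37
mov ecx, [esi] → ecx=M[104]=5
add ecx, 20 → ecx=5+20=25
add esi, 4 → esi=104+4=108
sub eax, 1 → eax=3-1=2
cmp eax, 0  (cmp 2,0)
jne L1: taken
sub ecx, 8 → ecx=25-8=17
mov ecx, [esi] → ecx=M[108]=-2
add ecx, 20 → ecx=(-2)+20=18
add esi, 4 → esi=108+4=112
sub eax, 1 → eax=2-1=1
cmp eax, 0  (cmp 1,0)
jne L1: taken
sub ecx, 8 → ecx=18-8=10
mov ecx, [esi] → ecx=M[112]=-1
add ecx, 20 → ecx=(-1)+20=19
add esi, 4 → esi=112+4=116
sub eax, 1 → eax=1-1=0
cmp eax, 0  (cmp 0,0)
jne L1: not taken
halt.
Total executed instructions: 32.

32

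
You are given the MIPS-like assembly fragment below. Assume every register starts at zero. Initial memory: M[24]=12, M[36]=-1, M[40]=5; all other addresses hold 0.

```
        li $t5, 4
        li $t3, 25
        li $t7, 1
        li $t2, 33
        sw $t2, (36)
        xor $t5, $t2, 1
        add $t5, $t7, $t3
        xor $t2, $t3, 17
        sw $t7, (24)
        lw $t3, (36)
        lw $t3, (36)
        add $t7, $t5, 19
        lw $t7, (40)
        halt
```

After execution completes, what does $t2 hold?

$t5=4
$t3=25
$t7=1
$t2=33
sw $t2, (36) → M[36]=33
$t5=33^1=32
$t5=1+25=26
$t2=25^17=8
sw $t7, (24) → M[24]=1
$t3=M[36]=33
$t3=M[36]=33
$t7=26+19=45
$t7=M[40]=5
halt.

8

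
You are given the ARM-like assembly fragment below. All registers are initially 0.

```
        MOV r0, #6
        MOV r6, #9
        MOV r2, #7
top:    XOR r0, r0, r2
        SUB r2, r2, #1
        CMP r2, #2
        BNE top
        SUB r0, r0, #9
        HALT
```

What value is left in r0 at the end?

r0=6
r6=9
r2=7
r0=6^7=1
r2=7-1=6
CMP r2, #2  (cmp 6,2)
BNE top: taken
r0=1^6=7
r2=6-1=5
CMP r2, #2  (cmp 5,2)
BNE top: taken
r0=7^5=2
r2=5-1=4
CMP r2, #2  (cmp 4,2)
BNE top: taken
r0=2^4=6
r2=4-1=3
CMP r2, #2  (cmp 3,2)
BNE top: taken
r0=6^3=5
r2=3-1=2
CMP r2, #2  (cmp 2,2)
BNE top: not taken
r0=5-9=-4
halt.

-4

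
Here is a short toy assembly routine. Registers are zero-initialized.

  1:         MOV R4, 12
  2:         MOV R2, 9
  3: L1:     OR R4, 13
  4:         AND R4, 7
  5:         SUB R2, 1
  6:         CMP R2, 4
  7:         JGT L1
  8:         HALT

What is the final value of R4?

R4=12
R2=9
R4=12|13=13
R4=13&7=5
R2=9-1=8
CMP R2, 4  (cmp 8,4)
JGT L1: taken
R4=5|13=13
R4=13&7=5
R2=8-1=7
CMP R2, 4  (cmp 7,4)
JGT L1: taken
R4=5|13=13
R4=13&7=5
R2=7-1=6
CMP R2, 4  (cmp 6,4)
JGT L1: taken
R4=5|13=13
R4=13&7=5
R2=6-1=5
CMP R2, 4  (cmp 5,4)
JGT L1: taken
R4=5|13=13
R4=13&7=5
R2=5-1=4
CMP R2, 4  (cmp 4,4)
JGT L1: not taken
halt.

5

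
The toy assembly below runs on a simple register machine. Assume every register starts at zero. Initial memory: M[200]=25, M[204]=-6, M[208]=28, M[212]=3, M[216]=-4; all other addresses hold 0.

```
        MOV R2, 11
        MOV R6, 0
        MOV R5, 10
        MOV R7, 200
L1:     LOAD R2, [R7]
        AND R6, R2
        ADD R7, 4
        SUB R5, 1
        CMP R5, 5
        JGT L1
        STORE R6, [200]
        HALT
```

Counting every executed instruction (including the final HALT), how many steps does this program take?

R2=11
R6=0
R5=10
R7=200
R2=M[200]=25
R6=0&25=0
R7=200+4=204
R5=10-1=9
CMP R5, 5  (cmp 9,5)
JGT L1: taken
R2=M[204]=-6
R6=0&(-6)=0
R7=204+4=208
R5=9-1=8
CMP R5, 5  (cmp 8,5)
JGT L1: taken
R2=M[208]=28
R6=0&28=0
R7=208+4=212
R5=8-1=7
CMP R5, 5  (cmp 7,5)
JGT L1: taken
R2=M[212]=3
R6=0&3=0
R7=212+4=216
R5=7-1=6
CMP R5, 5  (cmp 6,5)
JGT L1: taken
R2=M[216]=-4
R6=0&(-4)=0
R7=216+4=220
R5=6-1=5
CMP R5, 5  (cmp 5,5)
JGT L1: not taken
STORE R6, [200] → M[200]=0
halt.
Total executed instructions: 36.

36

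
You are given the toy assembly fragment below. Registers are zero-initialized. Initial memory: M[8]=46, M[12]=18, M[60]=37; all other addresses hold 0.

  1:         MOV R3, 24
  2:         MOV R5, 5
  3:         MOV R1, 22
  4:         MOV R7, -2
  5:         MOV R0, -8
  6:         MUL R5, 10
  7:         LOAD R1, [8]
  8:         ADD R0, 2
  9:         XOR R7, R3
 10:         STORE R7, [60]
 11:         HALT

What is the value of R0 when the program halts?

-6

R3=24
R5=5
R1=22
R7=-2
R0=-8
R5=5*10=50
R1=M[8]=46
R0=(-8)+2=-6
R7=(-2)^24=-26
STORE R7, [60] → M[60]=-26
halt.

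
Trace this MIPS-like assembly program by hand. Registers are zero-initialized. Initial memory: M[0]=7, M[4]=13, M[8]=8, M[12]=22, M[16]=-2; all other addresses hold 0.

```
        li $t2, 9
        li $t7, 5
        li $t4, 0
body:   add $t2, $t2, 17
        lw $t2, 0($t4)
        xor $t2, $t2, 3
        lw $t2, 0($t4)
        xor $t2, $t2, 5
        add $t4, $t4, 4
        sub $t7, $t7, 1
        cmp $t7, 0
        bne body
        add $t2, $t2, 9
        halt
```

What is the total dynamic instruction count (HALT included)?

50

after li $t2, 9: $t2=9
after li $t7, 5: $t7=5
after li $t4, 0: $t4=0
after add $t2, $t2, 17: $t2=9+17=26
after lw $t2, 0($t4): $t2=M[0]=7
after xor $t2, $t2, 3: $t2=7^3=4
after lw $t2, 0($t4): $t2=M[0]=7
after xor $t2, $t2, 5: $t2=7^5=2
after add $t4, $t4, 4: $t4=0+4=4
after sub $t7, $t7, 1: $t7=5-1=4
cmp $t7, 0  (cmp 4,0)
bne body: taken
after add $t2, $t2, 17: $t2=2+17=19
after lw $t2, 0($t4): $t2=M[4]=13
after xor $t2, $t2, 3: $t2=13^3=14
after lw $t2, 0($t4): $t2=M[4]=13
after xor $t2, $t2, 5: $t2=13^5=8
after add $t4, $t4, 4: $t4=4+4=8
after sub $t7, $t7, 1: $t7=4-1=3
cmp $t7, 0  (cmp 3,0)
bne body: taken
after add $t2, $t2, 17: $t2=8+17=25
after lw $t2, 0($t4): $t2=M[8]=8
after xor $t2, $t2, 3: $t2=8^3=11
after lw $t2, 0($t4): $t2=M[8]=8
after xor $t2, $t2, 5: $t2=8^5=13
after add $t4, $t4, 4: $t4=8+4=12
after sub $t7, $t7, 1: $t7=3-1=2
cmp $t7, 0  (cmp 2,0)
bne body: taken
after add $t2, $t2, 17: $t2=13+17=30
after lw $t2, 0($t4): $t2=M[12]=22
after xor $t2, $t2, 3: $t2=22^3=21
after lw $t2, 0($t4): $t2=M[12]=22
after xor $t2, $t2, 5: $t2=22^5=19
after add $t4, $t4, 4: $t4=12+4=16
after sub $t7, $t7, 1: $t7=2-1=1
cmp $t7, 0  (cmp 1,0)
bne body: taken
after add $t2, $t2, 17: $t2=19+17=36
after lw $t2, 0($t4): $t2=M[16]=-2
after xor $t2, $t2, 3: $t2=(-2)^3=-3
after lw $t2, 0($t4): $t2=M[16]=-2
after xor $t2, $t2, 5: $t2=(-2)^5=-5
after add $t4, $t4, 4: $t4=16+4=20
after sub $t7, $t7, 1: $t7=1-1=0
cmp $t7, 0  (cmp 0,0)
bne body: not taken
after add $t2, $t2, 9: $t2=(-5)+9=4
halt.
Total executed instructions: 50.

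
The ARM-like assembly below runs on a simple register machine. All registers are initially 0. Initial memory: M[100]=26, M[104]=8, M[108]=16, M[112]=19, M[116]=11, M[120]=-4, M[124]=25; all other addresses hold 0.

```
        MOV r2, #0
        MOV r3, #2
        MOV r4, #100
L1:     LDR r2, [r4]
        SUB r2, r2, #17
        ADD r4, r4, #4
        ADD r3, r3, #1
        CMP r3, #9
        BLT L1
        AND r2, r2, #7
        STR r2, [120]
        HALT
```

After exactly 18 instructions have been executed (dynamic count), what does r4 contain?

112

r2=0
r3=2
r4=100
r2=M[100]=26
r2=26-17=9
r4=100+4=104
r3=2+1=3
CMP r3, #9  (cmp 3,9)
BLT L1: taken
r2=M[104]=8
r2=8-17=-9
r4=104+4=108
r3=3+1=4
CMP r3, #9  (cmp 4,9)
BLT L1: taken
r2=M[108]=16
r2=16-17=-1
r4=108+4=112
After step 18: r4 = 112.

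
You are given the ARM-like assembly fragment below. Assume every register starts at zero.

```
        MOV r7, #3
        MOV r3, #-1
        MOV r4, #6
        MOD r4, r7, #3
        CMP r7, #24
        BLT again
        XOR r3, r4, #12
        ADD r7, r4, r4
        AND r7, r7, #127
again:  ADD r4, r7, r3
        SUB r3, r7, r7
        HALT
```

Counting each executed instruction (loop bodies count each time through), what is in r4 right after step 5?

0

after MOV r7, #3: r7=3
after MOV r3, #-1: r3=-1
after MOV r4, #6: r4=6
after MOD r4, r7, #3: r4=3%3=0
CMP r7, #24  (cmp 3,24)
After step 5: r4 = 0.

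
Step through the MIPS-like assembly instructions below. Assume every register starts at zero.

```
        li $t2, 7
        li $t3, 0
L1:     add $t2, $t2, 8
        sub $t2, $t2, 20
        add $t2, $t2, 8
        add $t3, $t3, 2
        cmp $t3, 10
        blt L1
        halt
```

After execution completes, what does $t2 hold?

li $t2, 7 → $t2=7
li $t3, 0 → $t3=0
add $t2, $t2, 8 → $t2=7+8=15
sub $t2, $t2, 20 → $t2=15-20=-5
add $t2, $t2, 8 → $t2=(-5)+8=3
add $t3, $t3, 2 → $t3=0+2=2
cmp $t3, 10  (cmp 2,10)
blt L1: taken
add $t2, $t2, 8 → $t2=3+8=11
sub $t2, $t2, 20 → $t2=11-20=-9
add $t2, $t2, 8 → $t2=(-9)+8=-1
add $t3, $t3, 2 → $t3=2+2=4
cmp $t3, 10  (cmp 4,10)
blt L1: taken
add $t2, $t2, 8 → $t2=(-1)+8=7
sub $t2, $t2, 20 → $t2=7-20=-13
add $t2, $t2, 8 → $t2=(-13)+8=-5
add $t3, $t3, 2 → $t3=4+2=6
cmp $t3, 10  (cmp 6,10)
blt L1: taken
add $t2, $t2, 8 → $t2=(-5)+8=3
sub $t2, $t2, 20 → $t2=3-20=-17
add $t2, $t2, 8 → $t2=(-17)+8=-9
add $t3, $t3, 2 → $t3=6+2=8
cmp $t3, 10  (cmp 8,10)
blt L1: taken
add $t2, $t2, 8 → $t2=(-9)+8=-1
sub $t2, $t2, 20 → $t2=(-1)-20=-21
add $t2, $t2, 8 → $t2=(-21)+8=-13
add $t3, $t3, 2 → $t3=8+2=10
cmp $t3, 10  (cmp 10,10)
blt L1: not taken
halt.

-13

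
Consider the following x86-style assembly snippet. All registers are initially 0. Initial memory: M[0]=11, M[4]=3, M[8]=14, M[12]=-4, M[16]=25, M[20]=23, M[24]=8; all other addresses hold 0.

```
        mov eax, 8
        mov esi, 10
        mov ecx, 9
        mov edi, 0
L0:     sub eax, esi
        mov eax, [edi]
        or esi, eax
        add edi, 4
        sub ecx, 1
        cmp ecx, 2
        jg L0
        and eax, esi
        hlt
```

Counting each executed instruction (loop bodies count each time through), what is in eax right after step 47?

24

eax=8
esi=10
ecx=9
edi=0
eax=8-10=-2
eax=M[0]=11
esi=10|11=11
edi=0+4=4
ecx=9-1=8
cmp ecx, 2  (cmp 8,2)
jg L0: taken
eax=11-11=0
eax=M[4]=3
esi=11|3=11
edi=4+4=8
ecx=8-1=7
cmp ecx, 2  (cmp 7,2)
jg L0: taken
eax=3-11=-8
eax=M[8]=14
esi=11|14=15
edi=8+4=12
ecx=7-1=6
cmp ecx, 2  (cmp 6,2)
jg L0: taken
eax=14-15=-1
eax=M[12]=-4
esi=15|(-4)=-1
edi=12+4=16
ecx=6-1=5
cmp ecx, 2  (cmp 5,2)
jg L0: taken
eax=(-4)-(-1)=-3
eax=M[16]=25
esi=(-1)|25=-1
edi=16+4=20
ecx=5-1=4
cmp ecx, 2  (cmp 4,2)
jg L0: taken
eax=25-(-1)=26
eax=M[20]=23
esi=(-1)|23=-1
edi=20+4=24
ecx=4-1=3
cmp ecx, 2  (cmp 3,2)
jg L0: taken
eax=23-(-1)=24
After step 47: eax = 24.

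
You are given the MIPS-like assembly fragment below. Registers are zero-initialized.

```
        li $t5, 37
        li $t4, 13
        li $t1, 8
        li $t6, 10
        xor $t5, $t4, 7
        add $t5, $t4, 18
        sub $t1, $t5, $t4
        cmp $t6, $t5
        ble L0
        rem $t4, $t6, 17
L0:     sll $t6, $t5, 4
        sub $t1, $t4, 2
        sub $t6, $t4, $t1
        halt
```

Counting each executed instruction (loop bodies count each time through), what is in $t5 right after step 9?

31

li $t5, 37 → $t5=37
li $t4, 13 → $t4=13
li $t1, 8 → $t1=8
li $t6, 10 → $t6=10
xor $t5, $t4, 7 → $t5=13^7=10
add $t5, $t4, 18 → $t5=13+18=31
sub $t1, $t5, $t4 → $t1=31-13=18
cmp $t6, $t5  (cmp 10,31)
ble L0: taken
After step 9: $t5 = 31.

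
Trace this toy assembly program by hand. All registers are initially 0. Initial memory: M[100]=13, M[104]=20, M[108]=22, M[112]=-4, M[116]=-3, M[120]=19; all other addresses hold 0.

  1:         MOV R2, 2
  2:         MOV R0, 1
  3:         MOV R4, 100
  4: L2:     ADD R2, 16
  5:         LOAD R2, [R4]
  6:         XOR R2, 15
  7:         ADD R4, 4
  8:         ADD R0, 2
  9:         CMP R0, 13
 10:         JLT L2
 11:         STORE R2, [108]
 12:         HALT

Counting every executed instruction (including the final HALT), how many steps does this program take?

47

R2=2
R0=1
R4=100
R2=2+16=18
R2=M[100]=13
R2=13^15=2
R4=100+4=104
R0=1+2=3
CMP R0, 13  (cmp 3,13)
JLT L2: taken
R2=2+16=18
R2=M[104]=20
R2=20^15=27
R4=104+4=108
R0=3+2=5
CMP R0, 13  (cmp 5,13)
JLT L2: taken
R2=27+16=43
R2=M[108]=22
R2=22^15=25
R4=108+4=112
R0=5+2=7
CMP R0, 13  (cmp 7,13)
JLT L2: taken
R2=25+16=41
R2=M[112]=-4
R2=(-4)^15=-13
R4=112+4=116
R0=7+2=9
CMP R0, 13  (cmp 9,13)
JLT L2: taken
R2=(-13)+16=3
R2=M[116]=-3
R2=(-3)^15=-14
R4=116+4=120
R0=9+2=11
CMP R0, 13  (cmp 11,13)
JLT L2: taken
R2=(-14)+16=2
R2=M[120]=19
R2=19^15=28
R4=120+4=124
R0=11+2=13
CMP R0, 13  (cmp 13,13)
JLT L2: not taken
STORE R2, [108] → M[108]=28
halt.
Total executed instructions: 47.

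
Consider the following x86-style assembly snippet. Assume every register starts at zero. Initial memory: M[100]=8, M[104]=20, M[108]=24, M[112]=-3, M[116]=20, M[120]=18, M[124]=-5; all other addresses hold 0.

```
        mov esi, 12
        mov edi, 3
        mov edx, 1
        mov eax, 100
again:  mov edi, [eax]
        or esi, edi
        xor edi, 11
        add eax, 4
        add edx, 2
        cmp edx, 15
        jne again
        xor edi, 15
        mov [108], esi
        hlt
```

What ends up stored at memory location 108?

-1

mov esi, 12 → esi=12
mov edi, 3 → edi=3
mov edx, 1 → edx=1
mov eax, 100 → eax=100
mov edi, [eax] → edi=M[100]=8
or esi, edi → esi=12|8=12
xor edi, 11 → edi=8^11=3
add eax, 4 → eax=100+4=104
add edx, 2 → edx=1+2=3
cmp edx, 15  (cmp 3,15)
jne again: taken
mov edi, [eax] → edi=M[104]=20
or esi, edi → esi=12|20=28
xor edi, 11 → edi=20^11=31
add eax, 4 → eax=104+4=108
add edx, 2 → edx=3+2=5
cmp edx, 15  (cmp 5,15)
jne again: taken
mov edi, [eax] → edi=M[108]=24
or esi, edi → esi=28|24=28
xor edi, 11 → edi=24^11=19
add eax, 4 → eax=108+4=112
add edx, 2 → edx=5+2=7
cmp edx, 15  (cmp 7,15)
jne again: taken
mov edi, [eax] → edi=M[112]=-3
or esi, edi → esi=28|(-3)=-3
xor edi, 11 → edi=(-3)^11=-10
add eax, 4 → eax=112+4=116
add edx, 2 → edx=7+2=9
cmp edx, 15  (cmp 9,15)
jne again: taken
mov edi, [eax] → edi=M[116]=20
or esi, edi → esi=(-3)|20=-3
xor edi, 11 → edi=20^11=31
add eax, 4 → eax=116+4=120
add edx, 2 → edx=9+2=11
cmp edx, 15  (cmp 11,15)
jne again: taken
mov edi, [eax] → edi=M[120]=18
or esi, edi → esi=(-3)|18=-1
xor edi, 11 → edi=18^11=25
add eax, 4 → eax=120+4=124
add edx, 2 → edx=11+2=13
cmp edx, 15  (cmp 13,15)
jne again: taken
mov edi, [eax] → edi=M[124]=-5
or esi, edi → esi=(-1)|(-5)=-1
xor edi, 11 → edi=(-5)^11=-16
add eax, 4 → eax=124+4=128
add edx, 2 → edx=13+2=15
cmp edx, 15  (cmp 15,15)
jne again: not taken
xor edi, 15 → edi=(-16)^15=-1
mov [108], esi → M[108]=-1
halt.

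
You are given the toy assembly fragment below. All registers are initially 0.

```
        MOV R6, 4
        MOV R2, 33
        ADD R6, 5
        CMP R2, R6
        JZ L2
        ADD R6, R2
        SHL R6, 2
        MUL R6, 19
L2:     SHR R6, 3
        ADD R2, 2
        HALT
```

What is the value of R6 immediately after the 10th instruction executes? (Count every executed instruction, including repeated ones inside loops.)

399

R6=4
R2=33
R6=4+5=9
CMP R2, R6  (cmp 33,9)
JZ L2: not taken
R6=9+33=42
R6=42<<2=168
R6=168*19=3192
R6=3192>>3=399
R2=33+2=35
After step 10: R6 = 399.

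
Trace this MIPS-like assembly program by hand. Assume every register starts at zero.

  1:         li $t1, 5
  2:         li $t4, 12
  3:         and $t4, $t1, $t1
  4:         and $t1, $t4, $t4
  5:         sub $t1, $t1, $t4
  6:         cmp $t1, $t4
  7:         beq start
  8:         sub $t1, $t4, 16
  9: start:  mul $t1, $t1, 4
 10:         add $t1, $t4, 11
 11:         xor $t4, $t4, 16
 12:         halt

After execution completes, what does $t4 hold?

21

after li $t1, 5: $t1=5
after li $t4, 12: $t4=12
after and $t4, $t1, $t1: $t4=5&5=5
after and $t1, $t4, $t4: $t1=5&5=5
after sub $t1, $t1, $t4: $t1=5-5=0
cmp $t1, $t4  (cmp 0,5)
beq start: not taken
after sub $t1, $t4, 16: $t1=5-16=-11
after mul $t1, $t1, 4: $t1=(-11)*4=-44
after add $t1, $t4, 11: $t1=5+11=16
after xor $t4, $t4, 16: $t4=5^16=21
halt.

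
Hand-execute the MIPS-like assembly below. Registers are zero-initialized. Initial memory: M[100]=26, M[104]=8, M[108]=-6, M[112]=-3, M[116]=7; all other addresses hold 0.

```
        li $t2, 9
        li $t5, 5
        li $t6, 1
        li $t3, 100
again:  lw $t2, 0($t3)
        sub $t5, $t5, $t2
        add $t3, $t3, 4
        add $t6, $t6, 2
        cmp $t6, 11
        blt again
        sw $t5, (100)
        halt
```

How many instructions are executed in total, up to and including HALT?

36

$t2=9
$t5=5
$t6=1
$t3=100
$t2=M[100]=26
$t5=5-26=-21
$t3=100+4=104
$t6=1+2=3
cmp $t6, 11  (cmp 3,11)
blt again: taken
$t2=M[104]=8
$t5=(-21)-8=-29
$t3=104+4=108
$t6=3+2=5
cmp $t6, 11  (cmp 5,11)
blt again: taken
$t2=M[108]=-6
$t5=(-29)-(-6)=-23
$t3=108+4=112
$t6=5+2=7
cmp $t6, 11  (cmp 7,11)
blt again: taken
$t2=M[112]=-3
$t5=(-23)-(-3)=-20
$t3=112+4=116
$t6=7+2=9
cmp $t6, 11  (cmp 9,11)
blt again: taken
$t2=M[116]=7
$t5=(-20)-7=-27
$t3=116+4=120
$t6=9+2=11
cmp $t6, 11  (cmp 11,11)
blt again: not taken
sw $t5, (100) → M[100]=-27
halt.
Total executed instructions: 36.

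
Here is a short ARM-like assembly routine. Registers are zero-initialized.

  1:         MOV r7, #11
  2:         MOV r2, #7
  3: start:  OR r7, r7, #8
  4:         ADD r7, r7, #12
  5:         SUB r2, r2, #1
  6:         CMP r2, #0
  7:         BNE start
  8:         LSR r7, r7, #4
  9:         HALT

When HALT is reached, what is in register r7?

7

MOV r7, #11 → r7=11
MOV r2, #7 → r2=7
OR r7, r7, #8 → r7=11|8=11
ADD r7, r7, #12 → r7=11+12=23
SUB r2, r2, #1 → r2=7-1=6
CMP r2, #0  (cmp 6,0)
BNE start: taken
OR r7, r7, #8 → r7=23|8=31
ADD r7, r7, #12 → r7=31+12=43
SUB r2, r2, #1 → r2=6-1=5
CMP r2, #0  (cmp 5,0)
BNE start: taken
OR r7, r7, #8 → r7=43|8=43
ADD r7, r7, #12 → r7=43+12=55
SUB r2, r2, #1 → r2=5-1=4
CMP r2, #0  (cmp 4,0)
BNE start: taken
OR r7, r7, #8 → r7=55|8=63
ADD r7, r7, #12 → r7=63+12=75
SUB r2, r2, #1 → r2=4-1=3
CMP r2, #0  (cmp 3,0)
BNE start: taken
OR r7, r7, #8 → r7=75|8=75
ADD r7, r7, #12 → r7=75+12=87
SUB r2, r2, #1 → r2=3-1=2
CMP r2, #0  (cmp 2,0)
BNE start: taken
OR r7, r7, #8 → r7=87|8=95
ADD r7, r7, #12 → r7=95+12=107
SUB r2, r2, #1 → r2=2-1=1
CMP r2, #0  (cmp 1,0)
BNE start: taken
OR r7, r7, #8 → r7=107|8=107
ADD r7, r7, #12 → r7=107+12=119
SUB r2, r2, #1 → r2=1-1=0
CMP r2, #0  (cmp 0,0)
BNE start: not taken
LSR r7, r7, #4 → r7=119>>4=7
halt.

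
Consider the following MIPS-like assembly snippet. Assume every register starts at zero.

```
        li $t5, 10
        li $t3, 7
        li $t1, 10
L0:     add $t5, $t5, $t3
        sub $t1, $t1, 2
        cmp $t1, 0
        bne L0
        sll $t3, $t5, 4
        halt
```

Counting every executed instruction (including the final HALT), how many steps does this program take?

25

after li $t5, 10: $t5=10
after li $t3, 7: $t3=7
after li $t1, 10: $t1=10
after add $t5, $t5, $t3: $t5=10+7=17
after sub $t1, $t1, 2: $t1=10-2=8
cmp $t1, 0  (cmp 8,0)
bne L0: taken
after add $t5, $t5, $t3: $t5=17+7=24
after sub $t1, $t1, 2: $t1=8-2=6
cmp $t1, 0  (cmp 6,0)
bne L0: taken
after add $t5, $t5, $t3: $t5=24+7=31
after sub $t1, $t1, 2: $t1=6-2=4
cmp $t1, 0  (cmp 4,0)
bne L0: taken
after add $t5, $t5, $t3: $t5=31+7=38
after sub $t1, $t1, 2: $t1=4-2=2
cmp $t1, 0  (cmp 2,0)
bne L0: taken
after add $t5, $t5, $t3: $t5=38+7=45
after sub $t1, $t1, 2: $t1=2-2=0
cmp $t1, 0  (cmp 0,0)
bne L0: not taken
after sll $t3, $t5, 4: $t3=45<<4=720
halt.
Total executed instructions: 25.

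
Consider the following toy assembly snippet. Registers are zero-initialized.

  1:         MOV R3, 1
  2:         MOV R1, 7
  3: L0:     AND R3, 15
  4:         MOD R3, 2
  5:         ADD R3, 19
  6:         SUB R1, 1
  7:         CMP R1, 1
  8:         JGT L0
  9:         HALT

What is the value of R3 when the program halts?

19

MOV R3, 1 → R3=1
MOV R1, 7 → R1=7
AND R3, 15 → R3=1&15=1
MOD R3, 2 → R3=1%2=1
ADD R3, 19 → R3=1+19=20
SUB R1, 1 → R1=7-1=6
CMP R1, 1  (cmp 6,1)
JGT L0: taken
AND R3, 15 → R3=20&15=4
MOD R3, 2 → R3=4%2=0
ADD R3, 19 → R3=0+19=19
SUB R1, 1 → R1=6-1=5
CMP R1, 1  (cmp 5,1)
JGT L0: taken
AND R3, 15 → R3=19&15=3
MOD R3, 2 → R3=3%2=1
ADD R3, 19 → R3=1+19=20
SUB R1, 1 → R1=5-1=4
CMP R1, 1  (cmp 4,1)
JGT L0: taken
AND R3, 15 → R3=20&15=4
MOD R3, 2 → R3=4%2=0
ADD R3, 19 → R3=0+19=19
SUB R1, 1 → R1=4-1=3
CMP R1, 1  (cmp 3,1)
JGT L0: taken
AND R3, 15 → R3=19&15=3
MOD R3, 2 → R3=3%2=1
ADD R3, 19 → R3=1+19=20
SUB R1, 1 → R1=3-1=2
CMP R1, 1  (cmp 2,1)
JGT L0: taken
AND R3, 15 → R3=20&15=4
MOD R3, 2 → R3=4%2=0
ADD R3, 19 → R3=0+19=19
SUB R1, 1 → R1=2-1=1
CMP R1, 1  (cmp 1,1)
JGT L0: not taken
halt.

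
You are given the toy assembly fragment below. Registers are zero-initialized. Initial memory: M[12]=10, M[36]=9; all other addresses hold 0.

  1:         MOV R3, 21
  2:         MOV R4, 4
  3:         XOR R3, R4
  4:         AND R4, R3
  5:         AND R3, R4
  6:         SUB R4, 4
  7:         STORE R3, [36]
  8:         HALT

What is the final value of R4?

R3=21
R4=4
R3=21^4=17
R4=4&17=0
R3=17&0=0
R4=0-4=-4
STORE R3, [36] → M[36]=0
halt.

-4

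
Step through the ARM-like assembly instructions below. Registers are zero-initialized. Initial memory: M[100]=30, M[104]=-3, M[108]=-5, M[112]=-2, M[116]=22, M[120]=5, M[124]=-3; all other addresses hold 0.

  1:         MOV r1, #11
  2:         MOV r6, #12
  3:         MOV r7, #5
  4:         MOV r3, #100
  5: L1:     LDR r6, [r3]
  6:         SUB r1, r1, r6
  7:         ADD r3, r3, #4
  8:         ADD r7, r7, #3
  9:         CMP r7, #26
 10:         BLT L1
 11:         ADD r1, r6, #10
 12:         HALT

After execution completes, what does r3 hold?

128

MOV r1, #11 → r1=11
MOV r6, #12 → r6=12
MOV r7, #5 → r7=5
MOV r3, #100 → r3=100
LDR r6, [r3] → r6=M[100]=30
SUB r1, r1, r6 → r1=11-30=-19
ADD r3, r3, #4 → r3=100+4=104
ADD r7, r7, #3 → r7=5+3=8
CMP r7, #26  (cmp 8,26)
BLT L1: taken
LDR r6, [r3] → r6=M[104]=-3
SUB r1, r1, r6 → r1=(-19)-(-3)=-16
ADD r3, r3, #4 → r3=104+4=108
ADD r7, r7, #3 → r7=8+3=11
CMP r7, #26  (cmp 11,26)
BLT L1: taken
LDR r6, [r3] → r6=M[108]=-5
SUB r1, r1, r6 → r1=(-16)-(-5)=-11
ADD r3, r3, #4 → r3=108+4=112
ADD r7, r7, #3 → r7=11+3=14
CMP r7, #26  (cmp 14,26)
BLT L1: taken
LDR r6, [r3] → r6=M[112]=-2
SUB r1, r1, r6 → r1=(-11)-(-2)=-9
ADD r3, r3, #4 → r3=112+4=116
ADD r7, r7, #3 → r7=14+3=17
CMP r7, #26  (cmp 17,26)
BLT L1: taken
LDR r6, [r3] → r6=M[116]=22
SUB r1, r1, r6 → r1=(-9)-22=-31
ADD r3, r3, #4 → r3=116+4=120
ADD r7, r7, #3 → r7=17+3=20
CMP r7, #26  (cmp 20,26)
BLT L1: taken
LDR r6, [r3] → r6=M[120]=5
SUB r1, r1, r6 → r1=(-31)-5=-36
ADD r3, r3, #4 → r3=120+4=124
ADD r7, r7, #3 → r7=20+3=23
CMP r7, #26  (cmp 23,26)
BLT L1: taken
LDR r6, [r3] → r6=M[124]=-3
SUB r1, r1, r6 → r1=(-36)-(-3)=-33
ADD r3, r3, #4 → r3=124+4=128
ADD r7, r7, #3 → r7=23+3=26
CMP r7, #26  (cmp 26,26)
BLT L1: not taken
ADD r1, r6, #10 → r1=(-3)+10=7
halt.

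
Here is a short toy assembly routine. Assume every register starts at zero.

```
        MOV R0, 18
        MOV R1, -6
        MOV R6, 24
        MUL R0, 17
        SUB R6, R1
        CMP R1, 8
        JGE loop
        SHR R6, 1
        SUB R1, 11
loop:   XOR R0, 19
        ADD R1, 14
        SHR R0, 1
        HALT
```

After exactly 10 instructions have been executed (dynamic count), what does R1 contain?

MOV R0, 18 → R0=18
MOV R1, -6 → R1=-6
MOV R6, 24 → R6=24
MUL R0, 17 → R0=18*17=306
SUB R6, R1 → R6=24-(-6)=30
CMP R1, 8  (cmp -6,8)
JGE loop: not taken
SHR R6, 1 → R6=30>>1=15
SUB R1, 11 → R1=(-6)-11=-17
XOR R0, 19 → R0=306^19=289
After step 10: R1 = -17.

-17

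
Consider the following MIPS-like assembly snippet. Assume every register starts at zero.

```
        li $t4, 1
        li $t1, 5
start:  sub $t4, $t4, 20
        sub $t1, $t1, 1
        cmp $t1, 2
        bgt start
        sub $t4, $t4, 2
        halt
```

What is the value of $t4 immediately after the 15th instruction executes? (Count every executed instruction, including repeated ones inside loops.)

-61

$t4=1
$t1=5
$t4=1-20=-19
$t1=5-1=4
cmp $t1, 2  (cmp 4,2)
bgt start: taken
$t4=(-19)-20=-39
$t1=4-1=3
cmp $t1, 2  (cmp 3,2)
bgt start: taken
$t4=(-39)-20=-59
$t1=3-1=2
cmp $t1, 2  (cmp 2,2)
bgt start: not taken
$t4=(-59)-2=-61
After step 15: $t4 = -61.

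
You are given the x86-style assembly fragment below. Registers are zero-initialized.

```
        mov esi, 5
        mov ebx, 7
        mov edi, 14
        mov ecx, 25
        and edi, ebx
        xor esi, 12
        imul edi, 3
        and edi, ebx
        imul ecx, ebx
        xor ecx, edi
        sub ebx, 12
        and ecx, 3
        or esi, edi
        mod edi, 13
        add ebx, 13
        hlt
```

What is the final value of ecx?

1

after mov esi, 5: esi=5
after mov ebx, 7: ebx=7
after mov edi, 14: edi=14
after mov ecx, 25: ecx=25
after and edi, ebx: edi=14&7=6
after xor esi, 12: esi=5^12=9
after imul edi, 3: edi=6*3=18
after and edi, ebx: edi=18&7=2
after imul ecx, ebx: ecx=25*7=175
after xor ecx, edi: ecx=175^2=173
after sub ebx, 12: ebx=7-12=-5
after and ecx, 3: ecx=173&3=1
after or esi, edi: esi=9|2=11
after mod edi, 13: edi=2%13=2
after add ebx, 13: ebx=(-5)+13=8
halt.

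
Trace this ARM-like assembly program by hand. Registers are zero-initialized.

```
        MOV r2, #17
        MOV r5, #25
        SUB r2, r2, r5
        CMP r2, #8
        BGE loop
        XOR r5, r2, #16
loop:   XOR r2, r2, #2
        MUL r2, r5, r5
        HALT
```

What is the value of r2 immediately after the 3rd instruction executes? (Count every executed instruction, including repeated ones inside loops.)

-8

MOV r2, #17 → r2=17
MOV r5, #25 → r5=25
SUB r2, r2, r5 → r2=17-25=-8
After step 3: r2 = -8.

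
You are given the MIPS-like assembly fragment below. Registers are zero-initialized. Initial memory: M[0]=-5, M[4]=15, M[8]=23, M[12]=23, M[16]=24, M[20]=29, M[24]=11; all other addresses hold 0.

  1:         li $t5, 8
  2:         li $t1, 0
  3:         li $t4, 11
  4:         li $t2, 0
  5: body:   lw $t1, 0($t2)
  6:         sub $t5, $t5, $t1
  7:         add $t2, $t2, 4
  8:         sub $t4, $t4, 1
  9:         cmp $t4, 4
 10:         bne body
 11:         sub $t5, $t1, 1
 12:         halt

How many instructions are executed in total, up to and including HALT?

48

li $t5, 8 → $t5=8
li $t1, 0 → $t1=0
li $t4, 11 → $t4=11
li $t2, 0 → $t2=0
lw $t1, 0($t2) → $t1=M[0]=-5
sub $t5, $t5, $t1 → $t5=8-(-5)=13
add $t2, $t2, 4 → $t2=0+4=4
sub $t4, $t4, 1 → $t4=11-1=10
cmp $t4, 4  (cmp 10,4)
bne body: taken
lw $t1, 0($t2) → $t1=M[4]=15
sub $t5, $t5, $t1 → $t5=13-15=-2
add $t2, $t2, 4 → $t2=4+4=8
sub $t4, $t4, 1 → $t4=10-1=9
cmp $t4, 4  (cmp 9,4)
bne body: taken
lw $t1, 0($t2) → $t1=M[8]=23
sub $t5, $t5, $t1 → $t5=(-2)-23=-25
add $t2, $t2, 4 → $t2=8+4=12
sub $t4, $t4, 1 → $t4=9-1=8
cmp $t4, 4  (cmp 8,4)
bne body: taken
lw $t1, 0($t2) → $t1=M[12]=23
sub $t5, $t5, $t1 → $t5=(-25)-23=-48
add $t2, $t2, 4 → $t2=12+4=16
sub $t4, $t4, 1 → $t4=8-1=7
cmp $t4, 4  (cmp 7,4)
bne body: taken
lw $t1, 0($t2) → $t1=M[16]=24
sub $t5, $t5, $t1 → $t5=(-48)-24=-72
add $t2, $t2, 4 → $t2=16+4=20
sub $t4, $t4, 1 → $t4=7-1=6
cmp $t4, 4  (cmp 6,4)
bne body: taken
lw $t1, 0($t2) → $t1=M[20]=29
sub $t5, $t5, $t1 → $t5=(-72)-29=-101
add $t2, $t2, 4 → $t2=20+4=24
sub $t4, $t4, 1 → $t4=6-1=5
cmp $t4, 4  (cmp 5,4)
bne body: taken
lw $t1, 0($t2) → $t1=M[24]=11
sub $t5, $t5, $t1 → $t5=(-101)-11=-112
add $t2, $t2, 4 → $t2=24+4=28
sub $t4, $t4, 1 → $t4=5-1=4
cmp $t4, 4  (cmp 4,4)
bne body: not taken
sub $t5, $t1, 1 → $t5=11-1=10
halt.
Total executed instructions: 48.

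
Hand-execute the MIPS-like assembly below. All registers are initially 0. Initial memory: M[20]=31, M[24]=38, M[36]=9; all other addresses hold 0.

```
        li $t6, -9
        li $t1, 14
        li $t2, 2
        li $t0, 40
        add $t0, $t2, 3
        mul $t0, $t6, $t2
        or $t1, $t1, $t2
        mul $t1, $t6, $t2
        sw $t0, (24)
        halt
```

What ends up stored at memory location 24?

-18

$t6=-9
$t1=14
$t2=2
$t0=40
$t0=2+3=5
$t0=(-9)*2=-18
$t1=14|2=14
$t1=(-9)*2=-18
sw $t0, (24) → M[24]=-18
halt.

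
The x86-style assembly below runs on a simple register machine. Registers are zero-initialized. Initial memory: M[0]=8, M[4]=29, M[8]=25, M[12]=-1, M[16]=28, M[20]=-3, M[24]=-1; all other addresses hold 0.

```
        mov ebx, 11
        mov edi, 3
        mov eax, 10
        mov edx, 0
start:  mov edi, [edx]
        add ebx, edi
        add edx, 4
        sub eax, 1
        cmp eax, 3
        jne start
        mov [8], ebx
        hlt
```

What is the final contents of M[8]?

96

ebx=11
edi=3
eax=10
edx=0
edi=M[0]=8
ebx=11+8=19
edx=0+4=4
eax=10-1=9
cmp eax, 3  (cmp 9,3)
jne start: taken
edi=M[4]=29
ebx=19+29=48
edx=4+4=8
eax=9-1=8
cmp eax, 3  (cmp 8,3)
jne start: taken
edi=M[8]=25
ebx=48+25=73
edx=8+4=12
eax=8-1=7
cmp eax, 3  (cmp 7,3)
jne start: taken
edi=M[12]=-1
ebx=73+(-1)=72
edx=12+4=16
eax=7-1=6
cmp eax, 3  (cmp 6,3)
jne start: taken
edi=M[16]=28
ebx=72+28=100
edx=16+4=20
eax=6-1=5
cmp eax, 3  (cmp 5,3)
jne start: taken
edi=M[20]=-3
ebx=100+(-3)=97
edx=20+4=24
eax=5-1=4
cmp eax, 3  (cmp 4,3)
jne start: taken
edi=M[24]=-1
ebx=97+(-1)=96
edx=24+4=28
eax=4-1=3
cmp eax, 3  (cmp 3,3)
jne start: not taken
mov [8], ebx → M[8]=96
halt.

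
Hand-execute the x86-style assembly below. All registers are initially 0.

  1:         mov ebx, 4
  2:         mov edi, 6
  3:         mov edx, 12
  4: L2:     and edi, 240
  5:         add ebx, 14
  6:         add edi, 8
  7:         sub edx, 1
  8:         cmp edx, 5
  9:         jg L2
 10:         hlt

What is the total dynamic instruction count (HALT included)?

ebx=4
edi=6
edx=12
edi=6&240=0
ebx=4+14=18
edi=0+8=8
edx=12-1=11
cmp edx, 5  (cmp 11,5)
jg L2: taken
edi=8&240=0
ebx=18+14=32
edi=0+8=8
edx=11-1=10
cmp edx, 5  (cmp 10,5)
jg L2: taken
edi=8&240=0
ebx=32+14=46
edi=0+8=8
edx=10-1=9
cmp edx, 5  (cmp 9,5)
jg L2: taken
edi=8&240=0
ebx=46+14=60
edi=0+8=8
edx=9-1=8
cmp edx, 5  (cmp 8,5)
jg L2: taken
edi=8&240=0
ebx=60+14=74
edi=0+8=8
edx=8-1=7
cmp edx, 5  (cmp 7,5)
jg L2: taken
edi=8&240=0
ebx=74+14=88
edi=0+8=8
edx=7-1=6
cmp edx, 5  (cmp 6,5)
jg L2: taken
edi=8&240=0
ebx=88+14=102
edi=0+8=8
edx=6-1=5
cmp edx, 5  (cmp 5,5)
jg L2: not taken
halt.
Total executed instructions: 46.

46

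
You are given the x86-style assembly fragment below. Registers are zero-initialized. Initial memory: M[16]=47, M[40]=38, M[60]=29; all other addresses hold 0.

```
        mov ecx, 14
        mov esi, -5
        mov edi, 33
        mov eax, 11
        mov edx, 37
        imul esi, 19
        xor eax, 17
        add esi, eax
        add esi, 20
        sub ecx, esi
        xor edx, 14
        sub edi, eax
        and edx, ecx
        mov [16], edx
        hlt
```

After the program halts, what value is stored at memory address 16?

ecx=14
esi=-5
edi=33
eax=11
edx=37
esi=(-5)*19=-95
eax=11^17=26
esi=(-95)+26=-69
esi=(-69)+20=-49
ecx=14-(-49)=63
edx=37^14=43
edi=33-26=7
edx=43&63=43
mov [16], edx → M[16]=43
halt.

43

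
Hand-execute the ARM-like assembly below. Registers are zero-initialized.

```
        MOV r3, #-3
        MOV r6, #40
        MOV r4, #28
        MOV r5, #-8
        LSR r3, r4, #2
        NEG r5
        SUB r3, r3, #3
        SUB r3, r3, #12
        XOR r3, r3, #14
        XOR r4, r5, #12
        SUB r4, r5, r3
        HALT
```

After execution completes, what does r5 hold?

after MOV r3, #-3: r3=-3
after MOV r6, #40: r6=40
after MOV r4, #28: r4=28
after MOV r5, #-8: r5=-8
after LSR r3, r4, #2: r3=28>>2=7
after NEG r5: r5=-(-8)=8
after SUB r3, r3, #3: r3=7-3=4
after SUB r3, r3, #12: r3=4-12=-8
after XOR r3, r3, #14: r3=(-8)^14=-10
after XOR r4, r5, #12: r4=8^12=4
after SUB r4, r5, r3: r4=8-(-10)=18
halt.

8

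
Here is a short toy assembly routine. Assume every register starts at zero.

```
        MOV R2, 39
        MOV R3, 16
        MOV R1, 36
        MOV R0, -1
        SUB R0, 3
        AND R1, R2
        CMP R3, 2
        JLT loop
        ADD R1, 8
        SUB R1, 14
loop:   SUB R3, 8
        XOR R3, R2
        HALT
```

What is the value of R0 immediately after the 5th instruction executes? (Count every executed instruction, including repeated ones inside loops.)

-4

after MOV R2, 39: R2=39
after MOV R3, 16: R3=16
after MOV R1, 36: R1=36
after MOV R0, -1: R0=-1
after SUB R0, 3: R0=(-1)-3=-4
After step 5: R0 = -4.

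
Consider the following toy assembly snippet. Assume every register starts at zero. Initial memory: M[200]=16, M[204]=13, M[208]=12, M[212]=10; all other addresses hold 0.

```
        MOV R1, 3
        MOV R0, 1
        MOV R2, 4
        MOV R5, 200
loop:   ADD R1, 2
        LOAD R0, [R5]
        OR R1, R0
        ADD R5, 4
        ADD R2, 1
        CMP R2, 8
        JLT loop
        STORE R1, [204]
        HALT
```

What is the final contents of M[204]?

after MOV R1, 3: R1=3
after MOV R0, 1: R0=1
after MOV R2, 4: R2=4
after MOV R5, 200: R5=200
after ADD R1, 2: R1=3+2=5
after LOAD R0, [R5]: R0=M[200]=16
after OR R1, R0: R1=5|16=21
after ADD R5, 4: R5=200+4=204
after ADD R2, 1: R2=4+1=5
CMP R2, 8  (cmp 5,8)
JLT loop: taken
after ADD R1, 2: R1=21+2=23
after LOAD R0, [R5]: R0=M[204]=13
after OR R1, R0: R1=23|13=31
after ADD R5, 4: R5=204+4=208
after ADD R2, 1: R2=5+1=6
CMP R2, 8  (cmp 6,8)
JLT loop: taken
after ADD R1, 2: R1=31+2=33
after LOAD R0, [R5]: R0=M[208]=12
after OR R1, R0: R1=33|12=45
after ADD R5, 4: R5=208+4=212
after ADD R2, 1: R2=6+1=7
CMP R2, 8  (cmp 7,8)
JLT loop: taken
after ADD R1, 2: R1=45+2=47
after LOAD R0, [R5]: R0=M[212]=10
after OR R1, R0: R1=47|10=47
after ADD R5, 4: R5=212+4=216
after ADD R2, 1: R2=7+1=8
CMP R2, 8  (cmp 8,8)
JLT loop: not taken
STORE R1, [204] → M[204]=47
halt.

47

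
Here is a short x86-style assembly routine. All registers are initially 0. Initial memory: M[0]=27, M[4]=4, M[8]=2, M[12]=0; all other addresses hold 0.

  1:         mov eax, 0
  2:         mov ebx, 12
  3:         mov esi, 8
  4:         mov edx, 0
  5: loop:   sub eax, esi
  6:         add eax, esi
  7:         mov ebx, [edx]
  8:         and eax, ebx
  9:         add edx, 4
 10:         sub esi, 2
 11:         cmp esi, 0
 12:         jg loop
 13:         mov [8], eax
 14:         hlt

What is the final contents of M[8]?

0

eax=0
ebx=12
esi=8
edx=0
eax=0-8=-8
eax=(-8)+8=0
ebx=M[0]=27
eax=0&27=0
edx=0+4=4
esi=8-2=6
cmp esi, 0  (cmp 6,0)
jg loop: taken
eax=0-6=-6
eax=(-6)+6=0
ebx=M[4]=4
eax=0&4=0
edx=4+4=8
esi=6-2=4
cmp esi, 0  (cmp 4,0)
jg loop: taken
eax=0-4=-4
eax=(-4)+4=0
ebx=M[8]=2
eax=0&2=0
edx=8+4=12
esi=4-2=2
cmp esi, 0  (cmp 2,0)
jg loop: taken
eax=0-2=-2
eax=(-2)+2=0
ebx=M[12]=0
eax=0&0=0
edx=12+4=16
esi=2-2=0
cmp esi, 0  (cmp 0,0)
jg loop: not taken
mov [8], eax → M[8]=0
halt.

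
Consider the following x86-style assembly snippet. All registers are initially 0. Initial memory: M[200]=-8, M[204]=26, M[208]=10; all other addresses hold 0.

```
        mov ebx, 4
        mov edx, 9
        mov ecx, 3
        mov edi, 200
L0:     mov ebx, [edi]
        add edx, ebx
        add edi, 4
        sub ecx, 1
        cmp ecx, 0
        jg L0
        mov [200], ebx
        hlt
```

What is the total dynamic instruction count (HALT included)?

ebx=4
edx=9
ecx=3
edi=200
ebx=M[200]=-8
edx=9+(-8)=1
edi=200+4=204
ecx=3-1=2
cmp ecx, 0  (cmp 2,0)
jg L0: taken
ebx=M[204]=26
edx=1+26=27
edi=204+4=208
ecx=2-1=1
cmp ecx, 0  (cmp 1,0)
jg L0: taken
ebx=M[208]=10
edx=27+10=37
edi=208+4=212
ecx=1-1=0
cmp ecx, 0  (cmp 0,0)
jg L0: not taken
mov [200], ebx → M[200]=10
halt.
Total executed instructions: 24.

24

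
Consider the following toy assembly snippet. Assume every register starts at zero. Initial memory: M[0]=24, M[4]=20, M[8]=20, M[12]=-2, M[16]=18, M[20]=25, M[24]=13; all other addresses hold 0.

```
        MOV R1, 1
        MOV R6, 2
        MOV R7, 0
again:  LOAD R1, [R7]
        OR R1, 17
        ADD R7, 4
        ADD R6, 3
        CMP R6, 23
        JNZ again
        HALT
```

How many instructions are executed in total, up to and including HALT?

after MOV R1, 1: R1=1
after MOV R6, 2: R6=2
after MOV R7, 0: R7=0
after LOAD R1, [R7]: R1=M[0]=24
after OR R1, 17: R1=24|17=25
after ADD R7, 4: R7=0+4=4
after ADD R6, 3: R6=2+3=5
CMP R6, 23  (cmp 5,23)
JNZ again: taken
after LOAD R1, [R7]: R1=M[4]=20
after OR R1, 17: R1=20|17=21
after ADD R7, 4: R7=4+4=8
after ADD R6, 3: R6=5+3=8
CMP R6, 23  (cmp 8,23)
JNZ again: taken
after LOAD R1, [R7]: R1=M[8]=20
after OR R1, 17: R1=20|17=21
after ADD R7, 4: R7=8+4=12
after ADD R6, 3: R6=8+3=11
CMP R6, 23  (cmp 11,23)
JNZ again: taken
after LOAD R1, [R7]: R1=M[12]=-2
after OR R1, 17: R1=(-2)|17=-1
after ADD R7, 4: R7=12+4=16
after ADD R6, 3: R6=11+3=14
CMP R6, 23  (cmp 14,23)
JNZ again: taken
after LOAD R1, [R7]: R1=M[16]=18
after OR R1, 17: R1=18|17=19
after ADD R7, 4: R7=16+4=20
after ADD R6, 3: R6=14+3=17
CMP R6, 23  (cmp 17,23)
JNZ again: taken
after LOAD R1, [R7]: R1=M[20]=25
after OR R1, 17: R1=25|17=25
after ADD R7, 4: R7=20+4=24
after ADD R6, 3: R6=17+3=20
CMP R6, 23  (cmp 20,23)
JNZ again: taken
after LOAD R1, [R7]: R1=M[24]=13
after OR R1, 17: R1=13|17=29
after ADD R7, 4: R7=24+4=28
after ADD R6, 3: R6=20+3=23
CMP R6, 23  (cmp 23,23)
JNZ again: not taken
halt.
Total executed instructions: 46.

46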